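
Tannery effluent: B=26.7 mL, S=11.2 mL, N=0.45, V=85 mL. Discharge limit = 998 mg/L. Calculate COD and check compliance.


COD = (26.7 - 11.2) x 0.45 x 8000 / 85 = 656.5 mg/L
Limit: 998 mg/L
Compliant: Yes


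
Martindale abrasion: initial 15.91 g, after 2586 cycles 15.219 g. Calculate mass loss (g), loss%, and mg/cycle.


Mass loss = 0.691 g
Loss = 4.34%
Rate = 0.267 mg/cycle

Loss = 15.91 - 15.219 = 0.691 g
Loss% = 0.691 / 15.91 x 100 = 4.34%
Rate = 0.691 / 2586 x 1000 = 0.267 mg/cycle


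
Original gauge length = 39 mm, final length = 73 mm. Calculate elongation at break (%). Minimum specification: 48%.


Elongation = 87.2%
Meets spec: Yes

Extension = 73 - 39 = 34 mm
Elongation = 34 / 39 x 100 = 87.2%
Minimum required: 48%
Meets specification: Yes


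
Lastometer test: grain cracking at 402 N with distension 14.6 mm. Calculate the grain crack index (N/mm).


27.5 N/mm

Grain crack index = force / distension
Index = 402 / 14.6 = 27.5 N/mm


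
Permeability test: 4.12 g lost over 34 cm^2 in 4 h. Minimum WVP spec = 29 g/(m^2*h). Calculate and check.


WVP = 4.12 / (34 x 4) x 10000 = 302.94 g/(m^2*h)
Minimum: 29 g/(m^2*h)
Meets spec: Yes


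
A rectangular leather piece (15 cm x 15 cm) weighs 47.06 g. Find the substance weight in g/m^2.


2091.6 g/m^2


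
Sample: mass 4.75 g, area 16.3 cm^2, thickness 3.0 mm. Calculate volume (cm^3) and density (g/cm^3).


Thickness in cm = 3.0 / 10 = 0.30 cm
Volume = 16.3 x 0.30 = 4.890 cm^3
Density = 4.75 / 4.890 = 0.971 g/cm^3


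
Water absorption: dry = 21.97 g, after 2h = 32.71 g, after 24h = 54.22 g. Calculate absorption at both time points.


WA (2h) = (32.71 - 21.97) / 21.97 x 100 = 48.9%
WA (24h) = (54.22 - 21.97) / 21.97 x 100 = 146.8%


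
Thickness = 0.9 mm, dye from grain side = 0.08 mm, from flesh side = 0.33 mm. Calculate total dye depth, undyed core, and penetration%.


Total dyed = 0.41 mm
Undyed core = 0.49 mm
Penetration = 45.6%

Total dyed = 0.08 + 0.33 = 0.41 mm
Undyed core = 0.9 - 0.41 = 0.49 mm
Penetration = 0.41 / 0.9 x 100 = 45.6%


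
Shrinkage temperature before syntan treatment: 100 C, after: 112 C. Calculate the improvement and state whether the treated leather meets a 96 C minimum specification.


Improvement = 12 C
Meets 96 C spec: Yes

Improvement = 112 - 100 = 12 C
Spec check: 112 C >= 96 C? Yes


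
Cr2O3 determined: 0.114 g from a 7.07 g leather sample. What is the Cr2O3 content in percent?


1.61%


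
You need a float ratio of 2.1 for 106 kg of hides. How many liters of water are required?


Water = hide weight x target ratio
Water = 106 x 2.1 = 222.6 L


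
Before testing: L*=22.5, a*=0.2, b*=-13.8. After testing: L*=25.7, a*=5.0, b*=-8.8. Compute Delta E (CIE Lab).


Delta E = 7.63

dL = 25.7 - 22.5 = 3.2
da = 5.0 - 0.2 = 4.8
db = -8.8 - (-13.8) = 5.0
dE = sqrt((3.2)^2 + (4.8)^2 + (5.0)^2) = 7.63


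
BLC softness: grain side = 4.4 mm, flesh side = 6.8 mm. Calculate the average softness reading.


Average = (4.4 + 6.8) / 2
Average = 5.60 mm


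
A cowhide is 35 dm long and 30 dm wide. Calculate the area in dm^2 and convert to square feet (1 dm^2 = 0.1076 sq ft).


1050 dm^2
112.98 sq ft

Area = 35 x 30 = 1050 dm^2
Conversion: 1050 x 0.1076 = 112.98 sq ft


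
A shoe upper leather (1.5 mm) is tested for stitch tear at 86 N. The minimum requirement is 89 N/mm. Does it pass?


STS = 86 / 1.5 = 57.3 N/mm
Minimum required: 89 N/mm
Passes: No


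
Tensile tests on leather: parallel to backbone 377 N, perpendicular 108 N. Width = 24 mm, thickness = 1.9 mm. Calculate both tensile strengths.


Parallel = 8.27 N/mm^2
Perpendicular = 2.37 N/mm^2

Area = 24 x 1.9 = 45.6 mm^2
TS (parallel) = 377 / 45.6 = 8.27 N/mm^2
TS (perpendicular) = 108 / 45.6 = 2.37 N/mm^2


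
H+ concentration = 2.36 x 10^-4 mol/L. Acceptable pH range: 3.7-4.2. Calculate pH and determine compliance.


pH = -log10(2.36 x 10^-4) = 3.63
Range: 3.7 to 4.2
Compliant: No


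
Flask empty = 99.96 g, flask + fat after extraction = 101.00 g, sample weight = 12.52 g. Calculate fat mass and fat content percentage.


Fat mass = 1.04 g
Fat content = 8.3%

Fat mass = 101.00 - 99.96 = 1.04 g
Fat% = 1.04 / 12.52 x 100 = 8.3%


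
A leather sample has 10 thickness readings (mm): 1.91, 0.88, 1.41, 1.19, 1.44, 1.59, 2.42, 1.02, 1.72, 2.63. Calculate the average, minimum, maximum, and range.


Sum = 16.21
Average = 16.21 / 10 = 1.62 mm
Minimum = 0.88 mm
Maximum = 2.63 mm
Range = 2.63 - 0.88 = 1.75 mm


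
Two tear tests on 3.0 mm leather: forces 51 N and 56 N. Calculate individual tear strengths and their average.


Tear 1 = 17.0 N/mm
Tear 2 = 18.7 N/mm
Average = 17.9 N/mm

Tear 1 = 51 / 3.0 = 17.0 N/mm
Tear 2 = 56 / 3.0 = 18.7 N/mm
Average = (17.0 + 18.7) / 2 = 17.9 N/mm


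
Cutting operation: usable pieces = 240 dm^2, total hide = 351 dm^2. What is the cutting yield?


Yield = usable / total x 100
Yield = 240 / 351 x 100 = 68.4%


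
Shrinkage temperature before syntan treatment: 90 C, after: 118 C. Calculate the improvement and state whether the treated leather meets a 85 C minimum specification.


Improvement = 28 C
Meets 85 C spec: Yes

Improvement = 118 - 90 = 28 C
Spec check: 118 C >= 85 C? Yes


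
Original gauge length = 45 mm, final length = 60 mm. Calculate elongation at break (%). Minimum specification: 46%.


Extension = 60 - 45 = 15 mm
Elongation = 15 / 45 x 100 = 33.3%
Minimum required: 46%
Meets specification: No


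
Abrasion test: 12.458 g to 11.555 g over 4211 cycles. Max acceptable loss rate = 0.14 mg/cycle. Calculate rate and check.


Rate = 0.214 mg/cycle
Passes: No

Loss = 12.458 - 11.555 = 0.903 g
Rate = 0.903 g / 4211 cycles x 1000 = 0.214 mg/cycle
Max = 0.14 mg/cycle
Passes: No


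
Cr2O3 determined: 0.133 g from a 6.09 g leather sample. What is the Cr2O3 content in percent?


2.18%


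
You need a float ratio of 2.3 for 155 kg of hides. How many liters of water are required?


Water = hide weight x target ratio
Water = 155 x 2.3 = 356.5 L


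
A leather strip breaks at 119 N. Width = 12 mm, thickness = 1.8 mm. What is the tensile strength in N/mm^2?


5.51 N/mm^2


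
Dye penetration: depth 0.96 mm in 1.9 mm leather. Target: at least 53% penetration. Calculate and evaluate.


Penetration = 50.5%
Meets target: No


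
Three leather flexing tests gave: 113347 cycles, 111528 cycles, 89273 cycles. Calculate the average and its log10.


Average = 104716 cycles
log10 = 5.02


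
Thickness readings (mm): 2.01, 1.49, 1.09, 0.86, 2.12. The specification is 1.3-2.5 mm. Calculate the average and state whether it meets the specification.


Sum = 7.57
Average = 7.57 / 5 = 1.51 mm
Specification range: 1.3 to 2.5 mm
Within spec: Yes


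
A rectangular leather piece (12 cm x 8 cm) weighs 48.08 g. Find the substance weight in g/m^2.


5008.3 g/m^2

Area = 12 x 8 = 96 cm^2
SW = 48.08 / 96 x 10000 = 5008.3 g/m^2


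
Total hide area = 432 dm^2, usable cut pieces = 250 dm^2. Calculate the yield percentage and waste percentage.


Yield = 57.9%
Waste = 42.1%


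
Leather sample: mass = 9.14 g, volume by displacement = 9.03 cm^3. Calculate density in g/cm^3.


Density = mass / volume
Density = 9.14 / 9.03 = 1.012 g/cm^3


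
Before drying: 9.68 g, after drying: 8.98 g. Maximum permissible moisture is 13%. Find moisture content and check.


Moisture content = 7.2%
Acceptable: Yes

MC = (9.68 - 8.98) / 9.68 x 100 = 7.2%
Maximum: 13%
Acceptable: Yes


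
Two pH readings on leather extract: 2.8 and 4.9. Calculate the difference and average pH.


Difference = |2.8 - 4.9| = 2.1
Average = (2.8 + 4.9) / 2 = 3.85


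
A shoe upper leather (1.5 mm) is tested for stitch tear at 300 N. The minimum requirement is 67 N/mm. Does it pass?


STS = 200.0 N/mm
Passes: Yes


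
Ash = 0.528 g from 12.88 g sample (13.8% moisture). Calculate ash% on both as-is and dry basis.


As-is ash% = 0.528 / 12.88 x 100 = 4.10%
Dry mass = 12.88 x (100 - 13.8) / 100 = 11.10256 g
Dry-basis ash% = 0.528 / 11.10256 x 100 = 4.76%


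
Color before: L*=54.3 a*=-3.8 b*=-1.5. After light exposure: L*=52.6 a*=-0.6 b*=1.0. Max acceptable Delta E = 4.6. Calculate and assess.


dL = -1.7, da = 3.2, db = 2.5
dE = sqrt((-1.7)^2 + (3.2)^2 + (2.5)^2) = 4.40
Max = 4.6
Passes: Yes


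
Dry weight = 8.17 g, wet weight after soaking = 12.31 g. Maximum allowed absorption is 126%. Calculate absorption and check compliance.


Absorption = 50.7%
Compliant: Yes


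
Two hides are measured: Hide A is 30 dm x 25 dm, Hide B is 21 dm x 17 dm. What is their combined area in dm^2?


Hide A area = 30 x 25 = 750 dm^2
Hide B area = 21 x 17 = 357 dm^2
Total = 750 + 357 = 1107 dm^2


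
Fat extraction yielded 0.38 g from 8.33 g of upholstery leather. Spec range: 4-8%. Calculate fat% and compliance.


Fat content = 4.6%
Compliant: Yes


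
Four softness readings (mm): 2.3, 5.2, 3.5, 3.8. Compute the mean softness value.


Sum = 2.3 + 5.2 + 3.5 + 3.8
Mean = 14.8 / 4 = 3.70 mm


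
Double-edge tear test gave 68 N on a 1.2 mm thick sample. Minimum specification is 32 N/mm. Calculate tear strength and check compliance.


Tear strength = 68 / 1.2 = 56.7 N/mm
Required minimum = 32 N/mm
Compliant: Yes


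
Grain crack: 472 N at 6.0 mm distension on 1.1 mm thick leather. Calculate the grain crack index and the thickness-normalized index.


Crack index = 472 / 6.0 = 78.7 N/mm
Normalized = 78.7 / 1.1 = 71.5 N/mm per mm


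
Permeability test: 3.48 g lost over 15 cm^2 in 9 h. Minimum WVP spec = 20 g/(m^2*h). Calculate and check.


WVP = 257.78 g/(m^2*h)
Meets specification: Yes


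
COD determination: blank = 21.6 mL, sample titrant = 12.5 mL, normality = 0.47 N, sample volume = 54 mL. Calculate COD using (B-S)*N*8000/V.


633.6 mg/L

COD = (21.6 - 12.5) x 0.47 x 8000 / 54
COD = 9.1 x 0.47 x 8000 / 54
COD = 633.6 mg/L


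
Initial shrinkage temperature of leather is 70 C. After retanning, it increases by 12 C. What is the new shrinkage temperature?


82 C

New Ts = 70 + 12 = 82 C


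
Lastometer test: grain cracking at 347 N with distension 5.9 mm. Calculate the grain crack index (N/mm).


Grain crack index = force / distension
Index = 347 / 5.9 = 58.8 N/mm


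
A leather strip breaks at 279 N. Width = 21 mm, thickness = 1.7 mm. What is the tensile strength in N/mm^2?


Cross-sectional area = 21 x 1.7 = 35.7 mm^2
Tensile strength = 279 / 35.7 = 7.82 N/mm^2


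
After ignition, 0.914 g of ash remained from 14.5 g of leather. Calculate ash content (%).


6.30%

Ash% = 0.914 / 14.5 x 100
Ash% = 6.30%


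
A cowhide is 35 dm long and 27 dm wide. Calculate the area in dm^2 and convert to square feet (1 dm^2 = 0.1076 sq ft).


Area = 35 x 27 = 945 dm^2
Conversion: 945 x 0.1076 = 101.68 sq ft


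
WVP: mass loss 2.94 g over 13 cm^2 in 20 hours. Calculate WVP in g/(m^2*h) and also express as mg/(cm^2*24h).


WVP = 2.94 / (13 x 20) x 10000 = 113.08 g/(m^2*h)
Mass loss in mg = 2.94 x 1000 = 2940 mg
Per cm^2 per 24h in mg: 2940 x 24 / (13 x 20) = 70560 / 260 = 271.38 mg/(cm^2*24h)


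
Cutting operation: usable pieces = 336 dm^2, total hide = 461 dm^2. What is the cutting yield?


72.9%

Yield = usable / total x 100
Yield = 336 / 461 x 100 = 72.9%


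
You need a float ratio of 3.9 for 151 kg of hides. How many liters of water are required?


588.9 L

Water = hide weight x target ratio
Water = 151 x 3.9 = 588.9 L


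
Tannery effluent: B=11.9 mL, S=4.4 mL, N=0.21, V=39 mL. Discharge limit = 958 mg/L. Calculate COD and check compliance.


COD = (11.9 - 4.4) x 0.21 x 8000 / 39 = 323.1 mg/L
Limit: 958 mg/L
Compliant: Yes


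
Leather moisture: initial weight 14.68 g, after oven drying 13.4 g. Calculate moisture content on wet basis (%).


Moisture = 14.68 - 13.4 = 1.28 g
MC = 1.28 / 14.68 x 100 = 8.7%


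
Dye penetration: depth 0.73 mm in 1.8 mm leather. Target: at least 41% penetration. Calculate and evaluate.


Penetration = 0.73 / 1.8 x 100 = 40.6%
Target: 41%
Meets target: No


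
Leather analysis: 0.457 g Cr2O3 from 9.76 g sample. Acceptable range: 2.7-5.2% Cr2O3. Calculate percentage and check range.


Cr2O3 = 4.68%
Within range: Yes

Cr2O3% = 0.457 / 9.76 x 100 = 4.68%
Acceptable range: 2.7 to 5.2%
Within range: Yes


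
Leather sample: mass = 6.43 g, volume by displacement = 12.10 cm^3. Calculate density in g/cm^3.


Density = mass / volume
Density = 6.43 / 12.10 = 0.531 g/cm^3


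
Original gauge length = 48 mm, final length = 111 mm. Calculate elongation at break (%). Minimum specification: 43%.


Elongation = 131.3%
Meets spec: Yes

Extension = 111 - 48 = 63 mm
Elongation = 63 / 48 x 100 = 131.3%
Minimum required: 43%
Meets specification: Yes


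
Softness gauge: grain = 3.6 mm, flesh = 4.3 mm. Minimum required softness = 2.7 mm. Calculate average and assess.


Average = (3.6 + 4.3) / 2 = 3.95 mm
Minimum = 2.7 mm
Meets requirement: Yes


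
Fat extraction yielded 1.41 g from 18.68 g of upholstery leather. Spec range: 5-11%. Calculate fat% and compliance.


Fat content = 7.5%
Compliant: Yes


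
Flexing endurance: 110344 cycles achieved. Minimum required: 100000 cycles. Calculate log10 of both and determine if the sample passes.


Achieved: log10 = 5.04
Required: log10 = 5.00
Passes: Yes


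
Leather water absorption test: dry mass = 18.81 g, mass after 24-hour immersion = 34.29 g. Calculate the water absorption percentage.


Water absorbed = 34.29 - 18.81 = 15.48 g
WA% = 15.48 / 18.81 x 100 = 82.3%


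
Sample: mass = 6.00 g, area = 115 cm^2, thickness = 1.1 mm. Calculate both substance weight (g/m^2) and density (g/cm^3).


Substance weight = 521.7 g/m^2
Density = 0.474 g/cm^3


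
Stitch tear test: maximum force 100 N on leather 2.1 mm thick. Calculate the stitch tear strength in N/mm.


47.6 N/mm


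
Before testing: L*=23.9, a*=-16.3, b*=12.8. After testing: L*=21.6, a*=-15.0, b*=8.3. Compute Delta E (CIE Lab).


dL = 21.6 - 23.9 = -2.3
da = -15.0 - (-16.3) = 1.3
db = 8.3 - 12.8 = -4.5
dE = sqrt((-2.3)^2 + (1.3)^2 + (-4.5)^2) = 5.22


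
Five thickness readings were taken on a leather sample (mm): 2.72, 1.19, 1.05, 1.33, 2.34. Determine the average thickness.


Sum = 2.72 + 1.19 + 1.05 + 1.33 + 2.34 = 8.63
Average = 8.63 / 5 = 1.73 mm


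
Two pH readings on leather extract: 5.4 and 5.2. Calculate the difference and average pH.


Difference = |5.4 - 5.2| = 0.2
Average = (5.4 + 5.2) / 2 = 5.30


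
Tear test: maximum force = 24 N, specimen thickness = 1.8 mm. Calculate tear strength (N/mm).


13.3 N/mm

Tear strength = force / thickness
Tear = 24 / 1.8 = 13.3 N/mm


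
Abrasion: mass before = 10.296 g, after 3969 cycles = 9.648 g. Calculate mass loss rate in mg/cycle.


0.163 mg/cycle

Mass loss = 10.296 - 9.648 = 0.648 g
Rate = 0.648 / 3969 x 1000 = 0.163 mg/cycle


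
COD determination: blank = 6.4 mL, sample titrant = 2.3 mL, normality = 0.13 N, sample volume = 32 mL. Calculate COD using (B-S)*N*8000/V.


133.3 mg/L

COD = (6.4 - 2.3) x 0.13 x 8000 / 32
COD = 4.1 x 0.13 x 8000 / 32
COD = 133.3 mg/L


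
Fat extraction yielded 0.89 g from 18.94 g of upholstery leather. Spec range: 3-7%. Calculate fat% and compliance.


Fat content = 4.7%
Compliant: Yes


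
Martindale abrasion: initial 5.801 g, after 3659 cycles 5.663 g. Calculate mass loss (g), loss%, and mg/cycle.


Mass loss = 0.138 g
Loss = 2.38%
Rate = 0.038 mg/cycle


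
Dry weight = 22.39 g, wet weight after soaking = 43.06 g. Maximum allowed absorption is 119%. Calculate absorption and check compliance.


WA = (43.06 - 22.39) / 22.39 x 100 = 92.3%
Maximum allowed: 119%
Compliant: Yes


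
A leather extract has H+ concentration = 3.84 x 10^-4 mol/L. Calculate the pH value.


pH = 3.42

pH = -log10[H+]
pH = -log10(3.84 x 10^-4) = 3.42


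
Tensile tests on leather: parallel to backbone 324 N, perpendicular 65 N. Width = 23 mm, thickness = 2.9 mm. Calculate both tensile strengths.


Area = 23 x 2.9 = 66.7 mm^2
TS (parallel) = 324 / 66.7 = 4.86 N/mm^2
TS (perpendicular) = 65 / 66.7 = 0.97 N/mm^2


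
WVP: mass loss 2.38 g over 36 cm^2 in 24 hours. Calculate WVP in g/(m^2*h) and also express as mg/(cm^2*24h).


WVP = 2.38 / (36 x 24) x 10000 = 27.55 g/(m^2*h)
Mass loss in mg = 2.38 x 1000 = 2380 mg
Per cm^2 per 24h in mg: 2380 x 24 / (36 x 24) = 57120 / 864 = 66.11 mg/(cm^2*24h)


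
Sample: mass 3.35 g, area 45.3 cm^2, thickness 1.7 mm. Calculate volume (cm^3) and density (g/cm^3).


Volume = 7.701 cm^3
Density = 0.435 g/cm^3


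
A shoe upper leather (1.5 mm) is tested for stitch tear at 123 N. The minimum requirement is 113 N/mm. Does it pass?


STS = 82.0 N/mm
Passes: No

STS = 123 / 1.5 = 82.0 N/mm
Minimum required: 113 N/mm
Passes: No


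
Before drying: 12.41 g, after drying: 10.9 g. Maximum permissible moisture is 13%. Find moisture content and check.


MC = (12.41 - 10.9) / 12.41 x 100 = 12.2%
Maximum: 13%
Acceptable: Yes


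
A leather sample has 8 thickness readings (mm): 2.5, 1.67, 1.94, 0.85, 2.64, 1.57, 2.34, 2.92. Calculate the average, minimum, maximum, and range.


Average = 2.05 mm
Min = 0.85 mm
Max = 2.92 mm
Range = 2.07 mm


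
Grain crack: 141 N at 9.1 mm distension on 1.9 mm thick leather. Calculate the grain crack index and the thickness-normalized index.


Crack index = 141 / 9.1 = 15.5 N/mm
Normalized = 15.5 / 1.9 = 8.2 N/mm per mm


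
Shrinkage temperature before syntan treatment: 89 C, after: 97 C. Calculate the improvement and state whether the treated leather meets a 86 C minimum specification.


Improvement = 8 C
Meets 86 C spec: Yes


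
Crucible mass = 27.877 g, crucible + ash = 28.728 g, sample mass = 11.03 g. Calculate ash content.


Ash mass = 0.851 g
Ash content = 7.72%


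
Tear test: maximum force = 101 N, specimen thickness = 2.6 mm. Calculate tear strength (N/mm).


Tear strength = force / thickness
Tear = 101 / 2.6 = 38.8 N/mm


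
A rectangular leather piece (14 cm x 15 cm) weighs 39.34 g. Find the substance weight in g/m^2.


1873.3 g/m^2


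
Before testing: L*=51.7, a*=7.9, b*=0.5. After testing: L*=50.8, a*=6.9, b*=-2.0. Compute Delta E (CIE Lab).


Delta E = 2.84

dL = 50.8 - 51.7 = -0.9
da = 6.9 - 7.9 = -1.0
db = -2.0 - 0.5 = -2.5
dE = sqrt((-0.9)^2 + (-1.0)^2 + (-2.5)^2) = 2.84


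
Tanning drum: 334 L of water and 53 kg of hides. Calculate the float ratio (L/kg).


Float ratio = water / hide weight
Ratio = 334 / 53 = 6.3


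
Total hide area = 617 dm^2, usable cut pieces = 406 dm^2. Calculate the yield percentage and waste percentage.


Yield = 65.8%
Waste = 34.2%


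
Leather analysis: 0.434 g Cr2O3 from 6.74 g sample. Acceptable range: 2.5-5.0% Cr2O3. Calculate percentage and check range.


Cr2O3% = 0.434 / 6.74 x 100 = 6.44%
Acceptable range: 2.5 to 5.0%
Within range: No


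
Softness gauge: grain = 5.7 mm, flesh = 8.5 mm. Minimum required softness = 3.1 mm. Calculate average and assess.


Average softness = 7.10 mm
Meets requirement: Yes

Average = (5.7 + 8.5) / 2 = 7.10 mm
Minimum = 3.1 mm
Meets requirement: Yes


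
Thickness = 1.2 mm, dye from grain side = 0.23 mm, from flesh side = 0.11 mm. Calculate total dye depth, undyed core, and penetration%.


Total dyed = 0.23 + 0.11 = 0.34 mm
Undyed core = 1.2 - 0.34 = 0.86 mm
Penetration = 0.34 / 1.2 x 100 = 28.3%


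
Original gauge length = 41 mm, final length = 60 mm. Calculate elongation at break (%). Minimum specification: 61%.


Elongation = 46.3%
Meets spec: No

Extension = 60 - 41 = 19 mm
Elongation = 19 / 41 x 100 = 46.3%
Minimum required: 61%
Meets specification: No


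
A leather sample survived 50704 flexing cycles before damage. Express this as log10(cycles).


log10(50704) = 4.71


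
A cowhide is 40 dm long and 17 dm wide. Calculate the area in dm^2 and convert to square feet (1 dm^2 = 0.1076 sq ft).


680 dm^2
73.17 sq ft


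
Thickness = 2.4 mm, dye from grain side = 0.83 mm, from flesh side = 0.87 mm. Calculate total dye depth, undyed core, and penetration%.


Total dyed = 0.83 + 0.87 = 1.70 mm
Undyed core = 2.4 - 1.70 = 0.70 mm
Penetration = 1.70 / 2.4 x 100 = 70.8%


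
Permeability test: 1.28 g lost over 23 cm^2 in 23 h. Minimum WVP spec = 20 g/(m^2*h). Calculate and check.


WVP = 24.20 g/(m^2*h)
Meets specification: Yes


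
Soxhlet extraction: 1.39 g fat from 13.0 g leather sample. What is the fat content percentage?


10.7%

Fat content = 1.39 / 13.0 x 100
Fat = 10.7%


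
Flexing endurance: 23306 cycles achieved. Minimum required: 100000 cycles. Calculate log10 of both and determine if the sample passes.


log10(23306) = 4.37
log10(100000) = 5.00
Passes: No


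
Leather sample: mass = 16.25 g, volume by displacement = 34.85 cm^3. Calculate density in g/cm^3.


0.466 g/cm^3

Density = mass / volume
Density = 16.25 / 34.85 = 0.466 g/cm^3


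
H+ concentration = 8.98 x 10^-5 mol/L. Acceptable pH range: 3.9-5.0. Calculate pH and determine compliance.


pH = 4.05
Compliant: Yes

pH = -log10(8.98 x 10^-5) = 4.05
Range: 3.9 to 5.0
Compliant: Yes


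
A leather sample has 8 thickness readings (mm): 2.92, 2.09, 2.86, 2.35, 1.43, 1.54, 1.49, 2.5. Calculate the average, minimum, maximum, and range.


Average = 2.15 mm
Min = 1.43 mm
Max = 2.92 mm
Range = 1.49 mm

Sum = 17.18
Average = 17.18 / 8 = 2.15 mm
Minimum = 1.43 mm
Maximum = 2.92 mm
Range = 2.92 - 1.43 = 1.49 mm


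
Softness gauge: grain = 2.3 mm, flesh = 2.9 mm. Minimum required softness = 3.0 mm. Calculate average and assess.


Average softness = 2.60 mm
Meets requirement: No


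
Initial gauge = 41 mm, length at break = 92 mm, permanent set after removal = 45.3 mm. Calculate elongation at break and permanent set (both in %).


Elongation at break = (92 - 41) / 41 x 100 = 124.4%
Permanent set = (45.3 - 41) / 41 x 100 = 10.5%


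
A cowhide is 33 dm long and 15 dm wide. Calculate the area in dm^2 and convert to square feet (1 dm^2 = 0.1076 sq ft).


Area = 33 x 15 = 495 dm^2
Conversion: 495 x 0.1076 = 53.26 sq ft


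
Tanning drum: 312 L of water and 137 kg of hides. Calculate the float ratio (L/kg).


Float ratio = water / hide weight
Ratio = 312 / 137 = 2.3


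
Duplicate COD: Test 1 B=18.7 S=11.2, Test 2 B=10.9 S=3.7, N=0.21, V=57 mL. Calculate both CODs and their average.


COD1 = (18.7 - 11.2) x 0.21 x 8000 / 57 = 221.1 mg/L
COD2 = (10.9 - 3.7) x 0.21 x 8000 / 57 = 212.2 mg/L
Average = (221.1 + 212.2) / 2 = 216.7 mg/L


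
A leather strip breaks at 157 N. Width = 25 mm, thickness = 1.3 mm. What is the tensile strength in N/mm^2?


4.83 N/mm^2

Cross-sectional area = 25 x 1.3 = 32.5 mm^2
Tensile strength = 157 / 32.5 = 4.83 N/mm^2


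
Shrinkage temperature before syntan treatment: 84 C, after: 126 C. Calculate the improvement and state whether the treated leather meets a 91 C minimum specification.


Improvement = 42 C
Meets 91 C spec: Yes

Improvement = 126 - 84 = 42 C
Spec check: 126 C >= 91 C? Yes


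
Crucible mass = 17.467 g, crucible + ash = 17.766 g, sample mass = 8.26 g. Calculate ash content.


Ash mass = 17.766 - 17.467 = 0.299 g
Ash% = 0.299 / 8.26 x 100 = 3.62%


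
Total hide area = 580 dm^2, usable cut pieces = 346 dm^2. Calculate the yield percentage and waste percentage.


Yield = 346 / 580 x 100 = 59.7%
Waste = 580 - 346 = 234 dm^2
Waste% = 100 - 59.7 = 40.3%


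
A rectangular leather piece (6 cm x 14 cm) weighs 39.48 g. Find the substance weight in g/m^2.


4700.0 g/m^2

Area = 6 x 14 = 84 cm^2
SW = 39.48 / 84 x 10000 = 4700.0 g/m^2


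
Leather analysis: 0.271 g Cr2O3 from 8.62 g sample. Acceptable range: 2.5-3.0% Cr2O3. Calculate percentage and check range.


Cr2O3 = 3.14%
Within range: No

Cr2O3% = 0.271 / 8.62 x 100 = 3.14%
Acceptable range: 2.5 to 3.0%
Within range: No


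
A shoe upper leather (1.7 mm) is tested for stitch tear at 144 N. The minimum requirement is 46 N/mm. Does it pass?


STS = 144 / 1.7 = 84.7 N/mm
Minimum required: 46 N/mm
Passes: Yes


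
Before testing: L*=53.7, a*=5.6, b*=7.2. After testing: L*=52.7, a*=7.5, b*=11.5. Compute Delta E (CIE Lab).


Delta E = 4.81

dL = 52.7 - 53.7 = -1.0
da = 7.5 - 5.6 = 1.9
db = 11.5 - 7.2 = 4.3
dE = sqrt((-1.0)^2 + (1.9)^2 + (4.3)^2) = 4.81


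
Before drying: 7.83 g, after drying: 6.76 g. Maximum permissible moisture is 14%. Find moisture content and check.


MC = (7.83 - 6.76) / 7.83 x 100 = 13.7%
Maximum: 14%
Acceptable: Yes


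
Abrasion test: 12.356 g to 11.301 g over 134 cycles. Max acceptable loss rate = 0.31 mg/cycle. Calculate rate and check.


Loss = 12.356 - 11.301 = 1.055 g
Rate = 1.055 g / 134 cycles x 1000 = 7.873 mg/cycle
Max = 0.31 mg/cycle
Passes: No


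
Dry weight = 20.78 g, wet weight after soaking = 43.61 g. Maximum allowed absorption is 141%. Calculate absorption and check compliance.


WA = (43.61 - 20.78) / 20.78 x 100 = 109.9%
Maximum allowed: 141%
Compliant: Yes


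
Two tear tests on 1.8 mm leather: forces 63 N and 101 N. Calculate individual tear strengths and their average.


Tear 1 = 63 / 1.8 = 35.0 N/mm
Tear 2 = 101 / 1.8 = 56.1 N/mm
Average = (35.0 + 56.1) / 2 = 45.6 N/mm


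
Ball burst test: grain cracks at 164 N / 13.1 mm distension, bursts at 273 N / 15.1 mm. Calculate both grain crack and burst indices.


Crack index = 12.5 N/mm
Burst index = 18.1 N/mm

Crack index = 164 / 13.1 = 12.5 N/mm
Burst index = 273 / 15.1 = 18.1 N/mm


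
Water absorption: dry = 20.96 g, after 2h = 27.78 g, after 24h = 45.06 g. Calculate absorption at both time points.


2h absorption = 32.5%
24h absorption = 115.0%


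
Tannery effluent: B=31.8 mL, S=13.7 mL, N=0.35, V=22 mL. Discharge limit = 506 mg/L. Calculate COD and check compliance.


COD = 2303.6 mg/L
Compliant: No

COD = (31.8 - 13.7) x 0.35 x 8000 / 22 = 2303.6 mg/L
Limit: 506 mg/L
Compliant: No


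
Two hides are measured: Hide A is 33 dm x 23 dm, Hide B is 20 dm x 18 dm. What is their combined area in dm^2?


1119 dm^2

Hide A area = 33 x 23 = 759 dm^2
Hide B area = 20 x 18 = 360 dm^2
Total = 759 + 360 = 1119 dm^2


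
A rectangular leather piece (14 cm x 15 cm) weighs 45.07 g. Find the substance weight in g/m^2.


2146.2 g/m^2

Area = 14 x 15 = 210 cm^2
SW = 45.07 / 210 x 10000 = 2146.2 g/m^2


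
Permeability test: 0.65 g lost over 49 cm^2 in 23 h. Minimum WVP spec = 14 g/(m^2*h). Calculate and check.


WVP = 5.77 g/(m^2*h)
Meets specification: No


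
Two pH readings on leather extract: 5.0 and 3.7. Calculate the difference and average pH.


Difference = |5.0 - 3.7| = 1.3
Average = (5.0 + 3.7) / 2 = 4.35


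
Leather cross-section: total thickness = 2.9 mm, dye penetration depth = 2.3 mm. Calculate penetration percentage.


Penetration% = 2.3 / 2.9 x 100
Penetration = 79.3%


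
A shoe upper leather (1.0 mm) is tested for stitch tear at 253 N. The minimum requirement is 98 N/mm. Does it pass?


STS = 253.0 N/mm
Passes: Yes

STS = 253 / 1.0 = 253.0 N/mm
Minimum required: 98 N/mm
Passes: Yes


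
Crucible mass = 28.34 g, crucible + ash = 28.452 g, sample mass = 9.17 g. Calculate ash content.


Ash mass = 0.112 g
Ash content = 1.22%

Ash mass = 28.452 - 28.34 = 0.112 g
Ash% = 0.112 / 9.17 x 100 = 1.22%


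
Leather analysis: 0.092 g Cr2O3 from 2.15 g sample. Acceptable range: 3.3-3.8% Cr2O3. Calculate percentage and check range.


Cr2O3 = 4.28%
Within range: No


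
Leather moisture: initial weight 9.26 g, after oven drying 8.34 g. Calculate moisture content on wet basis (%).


Moisture = 9.26 - 8.34 = 0.92 g
MC = 0.92 / 9.26 x 100 = 9.9%


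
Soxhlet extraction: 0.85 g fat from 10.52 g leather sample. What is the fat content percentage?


8.1%


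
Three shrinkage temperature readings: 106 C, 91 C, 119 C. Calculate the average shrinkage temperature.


105.3 C


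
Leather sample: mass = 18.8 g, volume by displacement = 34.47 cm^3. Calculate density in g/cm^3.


0.545 g/cm^3

Density = mass / volume
Density = 18.8 / 34.47 = 0.545 g/cm^3


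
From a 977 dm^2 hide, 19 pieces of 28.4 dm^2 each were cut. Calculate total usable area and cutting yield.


Total usable = 19 x 28.4 = 539.6 dm^2
Yield = 539.6 / 977 x 100 = 55.2%


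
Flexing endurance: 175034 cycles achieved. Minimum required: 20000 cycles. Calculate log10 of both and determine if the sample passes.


log10(175034) = 5.24
log10(20000) = 4.30
Passes: Yes


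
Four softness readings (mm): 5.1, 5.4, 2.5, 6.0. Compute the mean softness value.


4.75 mm


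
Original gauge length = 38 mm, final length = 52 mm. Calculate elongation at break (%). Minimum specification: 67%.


Extension = 52 - 38 = 14 mm
Elongation = 14 / 38 x 100 = 36.8%
Minimum required: 67%
Meets specification: No


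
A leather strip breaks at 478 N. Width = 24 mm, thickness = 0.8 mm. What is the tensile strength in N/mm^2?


Cross-sectional area = 24 x 0.8 = 19.2 mm^2
Tensile strength = 478 / 19.2 = 24.90 N/mm^2


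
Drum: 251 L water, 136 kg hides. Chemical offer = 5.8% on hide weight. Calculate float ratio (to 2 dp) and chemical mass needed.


Float ratio = 1.85
Chemical needed = 7.888 kg


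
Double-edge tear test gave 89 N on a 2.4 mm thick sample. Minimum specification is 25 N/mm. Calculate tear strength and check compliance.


Tear strength = 89 / 2.4 = 37.1 N/mm
Required minimum = 25 N/mm
Compliant: Yes


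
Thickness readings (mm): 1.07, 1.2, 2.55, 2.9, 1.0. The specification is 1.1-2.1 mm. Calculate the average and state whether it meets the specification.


Average = 1.74 mm
Within specification: Yes

Sum = 8.72
Average = 8.72 / 5 = 1.74 mm
Specification range: 1.1 to 2.1 mm
Within spec: Yes


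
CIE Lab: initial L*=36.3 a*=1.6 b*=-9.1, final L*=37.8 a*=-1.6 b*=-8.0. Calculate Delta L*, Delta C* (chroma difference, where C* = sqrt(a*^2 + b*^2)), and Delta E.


Delta L* = 1.5
Delta C* = -1.08
Delta E = 3.70


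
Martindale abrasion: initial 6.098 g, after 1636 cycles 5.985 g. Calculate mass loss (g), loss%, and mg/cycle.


Mass loss = 0.113 g
Loss = 1.85%
Rate = 0.069 mg/cycle


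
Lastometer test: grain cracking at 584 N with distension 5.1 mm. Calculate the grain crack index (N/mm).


Grain crack index = force / distension
Index = 584 / 5.1 = 114.5 N/mm


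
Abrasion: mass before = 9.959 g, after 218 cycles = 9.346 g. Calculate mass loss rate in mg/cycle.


Mass loss = 9.959 - 9.346 = 0.613 g
Rate = 0.613 / 218 x 1000 = 2.812 mg/cycle


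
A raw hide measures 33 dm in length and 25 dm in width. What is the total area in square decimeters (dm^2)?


Area = length x width
Area = 33 x 25 = 825 dm^2


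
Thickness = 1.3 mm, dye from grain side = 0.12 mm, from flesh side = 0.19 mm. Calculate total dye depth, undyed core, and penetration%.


Total dyed = 0.12 + 0.19 = 0.31 mm
Undyed core = 1.3 - 0.31 = 0.99 mm
Penetration = 0.31 / 1.3 x 100 = 23.8%


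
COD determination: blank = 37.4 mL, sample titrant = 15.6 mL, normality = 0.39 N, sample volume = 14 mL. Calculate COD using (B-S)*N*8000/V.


COD = (37.4 - 15.6) x 0.39 x 8000 / 14
COD = 21.8 x 0.39 x 8000 / 14
COD = 4858.3 mg/L


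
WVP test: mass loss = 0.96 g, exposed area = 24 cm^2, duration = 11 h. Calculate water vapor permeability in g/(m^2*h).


WVP = mass_loss / (area x time) x 10000
WVP = 0.96 / (24 x 11) x 10000
WVP = 0.96 / 264 x 10000 = 36.36 g/(m^2*h)


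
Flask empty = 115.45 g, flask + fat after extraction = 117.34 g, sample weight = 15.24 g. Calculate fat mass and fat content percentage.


Fat mass = 1.89 g
Fat content = 12.4%

Fat mass = 117.34 - 115.45 = 1.89 g
Fat% = 1.89 / 15.24 x 100 = 12.4%


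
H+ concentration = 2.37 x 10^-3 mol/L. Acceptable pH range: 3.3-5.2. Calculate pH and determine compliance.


pH = -log10(2.37 x 10^-3) = 2.63
Range: 3.3 to 5.2
Compliant: No


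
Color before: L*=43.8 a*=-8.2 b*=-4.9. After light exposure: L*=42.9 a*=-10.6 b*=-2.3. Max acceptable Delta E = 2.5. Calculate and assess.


dL = -0.9, da = -2.4, db = 2.6
dE = sqrt((-0.9)^2 + (-2.4)^2 + (2.6)^2) = 3.65
Max = 2.5
Passes: No


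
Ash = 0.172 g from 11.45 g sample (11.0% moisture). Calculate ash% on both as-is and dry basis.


As-is ash% = 0.172 / 11.45 x 100 = 1.50%
Dry mass = 11.45 x (100 - 11.0) / 100 = 10.1905 g
Dry-basis ash% = 0.172 / 10.1905 x 100 = 1.69%


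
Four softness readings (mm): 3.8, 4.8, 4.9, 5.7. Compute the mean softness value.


Sum = 3.8 + 4.8 + 4.9 + 5.7
Mean = 19.2 / 4 = 4.80 mm


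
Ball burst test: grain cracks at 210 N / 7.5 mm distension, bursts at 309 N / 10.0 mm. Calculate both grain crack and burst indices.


Crack index = 28.0 N/mm
Burst index = 30.9 N/mm

Crack index = 210 / 7.5 = 28.0 N/mm
Burst index = 309 / 10.0 = 30.9 N/mm


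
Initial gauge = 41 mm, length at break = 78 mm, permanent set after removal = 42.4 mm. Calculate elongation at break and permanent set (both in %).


Elongation at break = 90.2%
Permanent set = 3.4%

Elongation at break = (78 - 41) / 41 x 100 = 90.2%
Permanent set = (42.4 - 41) / 41 x 100 = 3.4%


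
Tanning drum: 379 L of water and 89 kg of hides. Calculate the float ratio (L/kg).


4.3

Float ratio = water / hide weight
Ratio = 379 / 89 = 4.3


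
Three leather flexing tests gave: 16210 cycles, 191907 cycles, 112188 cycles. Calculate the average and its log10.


Average = 106768 cycles
log10 = 5.03

Average = (16210 + 191907 + 112188) / 3 = 106768 cycles
log10(106768) = 5.03


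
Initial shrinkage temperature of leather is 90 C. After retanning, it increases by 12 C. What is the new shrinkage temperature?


New Ts = 90 + 12 = 102 C


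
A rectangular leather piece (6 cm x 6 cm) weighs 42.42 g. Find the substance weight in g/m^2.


11783.3 g/m^2


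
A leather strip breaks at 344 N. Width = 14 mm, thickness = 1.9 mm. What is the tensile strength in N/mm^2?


12.93 N/mm^2


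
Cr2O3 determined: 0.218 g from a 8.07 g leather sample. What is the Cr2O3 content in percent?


Cr2O3% = 0.218 / 8.07 x 100
Cr2O3% = 2.70%


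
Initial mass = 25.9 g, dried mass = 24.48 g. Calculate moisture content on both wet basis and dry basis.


Wet basis = 5.5%
Dry basis = 5.8%


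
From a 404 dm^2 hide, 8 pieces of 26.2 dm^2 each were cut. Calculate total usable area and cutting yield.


Usable area = 209.6 dm^2
Yield = 51.9%

Total usable = 8 x 26.2 = 209.6 dm^2
Yield = 209.6 / 404 x 100 = 51.9%


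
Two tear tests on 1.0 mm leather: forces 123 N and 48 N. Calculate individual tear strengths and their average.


Tear 1 = 123.0 N/mm
Tear 2 = 48.0 N/mm
Average = 85.5 N/mm

Tear 1 = 123 / 1.0 = 123.0 N/mm
Tear 2 = 48 / 1.0 = 48.0 N/mm
Average = (123.0 + 48.0) / 2 = 85.5 N/mm


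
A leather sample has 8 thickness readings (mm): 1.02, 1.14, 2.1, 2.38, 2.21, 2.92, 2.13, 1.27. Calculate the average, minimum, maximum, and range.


Average = 1.90 mm
Min = 1.02 mm
Max = 2.92 mm
Range = 1.90 mm


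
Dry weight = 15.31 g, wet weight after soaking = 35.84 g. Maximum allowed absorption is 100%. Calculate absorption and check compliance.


Absorption = 134.1%
Compliant: No

WA = (35.84 - 15.31) / 15.31 x 100 = 134.1%
Maximum allowed: 100%
Compliant: No


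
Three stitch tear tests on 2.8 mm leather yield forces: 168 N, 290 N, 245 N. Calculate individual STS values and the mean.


STS1 = 60.0 N/mm
STS2 = 103.6 N/mm
STS3 = 87.5 N/mm
Mean = 83.7 N/mm

STS1 = 168 / 2.8 = 60.0 N/mm
STS2 = 290 / 2.8 = 103.6 N/mm
STS3 = 245 / 2.8 = 87.5 N/mm
Mean = (60.0 + 103.6 + 87.5) / 3 = 83.7 N/mm


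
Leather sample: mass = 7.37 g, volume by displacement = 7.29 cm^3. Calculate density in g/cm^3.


Density = mass / volume
Density = 7.37 / 7.29 = 1.011 g/cm^3


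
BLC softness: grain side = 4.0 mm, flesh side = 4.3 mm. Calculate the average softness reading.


Average = (4.0 + 4.3) / 2
Average = 4.15 mm


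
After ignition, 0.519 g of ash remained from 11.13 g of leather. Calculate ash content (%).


4.66%

Ash% = 0.519 / 11.13 x 100
Ash% = 4.66%


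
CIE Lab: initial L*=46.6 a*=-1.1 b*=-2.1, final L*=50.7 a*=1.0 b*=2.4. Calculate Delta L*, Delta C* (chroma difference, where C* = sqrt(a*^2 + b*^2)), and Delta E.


Delta L* = 4.1
Delta C* = 0.23
Delta E = 6.44

Delta L* = 50.7 - 46.6 = 4.1
C1* = sqrt((-1.1)^2 + (-2.1)^2) = 2.371
C2* = sqrt((1.0)^2 + (2.4)^2) = 2.600
Delta C* = 2.600 - 2.371 = 0.23
Delta E = sqrt((4.1)^2 + (2.1)^2 + (4.5)^2) = 6.44


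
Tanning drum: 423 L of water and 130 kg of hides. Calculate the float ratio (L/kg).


Float ratio = water / hide weight
Ratio = 423 / 130 = 3.3


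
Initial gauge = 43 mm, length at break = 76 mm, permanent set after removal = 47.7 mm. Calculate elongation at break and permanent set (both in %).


Elongation at break = (76 - 43) / 43 x 100 = 76.7%
Permanent set = (47.7 - 43) / 43 x 100 = 10.9%


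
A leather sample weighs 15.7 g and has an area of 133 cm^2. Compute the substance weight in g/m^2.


1180.5 g/m^2

Substance weight = mass / area x 10000
SW = 15.7 / 133 x 10000
SW = 1180.5 g/m^2


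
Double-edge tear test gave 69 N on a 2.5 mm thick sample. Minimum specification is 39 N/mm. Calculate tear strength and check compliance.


Tear strength = 27.6 N/mm
Compliant: No


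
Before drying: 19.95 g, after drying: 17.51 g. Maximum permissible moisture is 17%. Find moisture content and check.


Moisture content = 12.2%
Acceptable: Yes

MC = (19.95 - 17.51) / 19.95 x 100 = 12.2%
Maximum: 17%
Acceptable: Yes


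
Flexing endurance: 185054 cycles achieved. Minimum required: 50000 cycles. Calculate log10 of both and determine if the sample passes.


log10(185054) = 5.27
log10(50000) = 4.70
Passes: Yes


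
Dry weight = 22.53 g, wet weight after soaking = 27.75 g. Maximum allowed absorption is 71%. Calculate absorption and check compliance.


WA = (27.75 - 22.53) / 22.53 x 100 = 23.2%
Maximum allowed: 71%
Compliant: Yes


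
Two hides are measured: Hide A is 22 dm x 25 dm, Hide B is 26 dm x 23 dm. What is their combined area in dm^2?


1148 dm^2

Hide A area = 22 x 25 = 550 dm^2
Hide B area = 26 x 23 = 598 dm^2
Total = 550 + 598 = 1148 dm^2


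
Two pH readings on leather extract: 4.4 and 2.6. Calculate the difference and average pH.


Difference = |4.4 - 2.6| = 1.8
Average = (4.4 + 2.6) / 2 = 3.50


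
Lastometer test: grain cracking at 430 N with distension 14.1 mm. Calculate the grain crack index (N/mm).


Grain crack index = force / distension
Index = 430 / 14.1 = 30.5 N/mm


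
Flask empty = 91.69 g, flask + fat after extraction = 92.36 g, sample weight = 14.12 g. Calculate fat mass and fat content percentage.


Fat mass = 0.67 g
Fat content = 4.7%

Fat mass = 92.36 - 91.69 = 0.67 g
Fat% = 0.67 / 14.12 x 100 = 4.7%


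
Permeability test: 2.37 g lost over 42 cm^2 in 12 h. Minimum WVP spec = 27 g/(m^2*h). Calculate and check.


WVP = 47.02 g/(m^2*h)
Meets specification: Yes


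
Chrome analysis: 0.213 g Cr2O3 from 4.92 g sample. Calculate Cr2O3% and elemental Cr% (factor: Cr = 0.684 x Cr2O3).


Cr2O3 = 4.33%
Cr = 2.96%

Cr2O3% = 0.213 / 4.92 x 100 = 4.33%
Cr% = 4.33 x 0.684 = 2.96%


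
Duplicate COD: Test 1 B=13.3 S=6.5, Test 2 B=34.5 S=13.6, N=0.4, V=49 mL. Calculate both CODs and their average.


COD1 = 444.1 mg/L
COD2 = 1364.9 mg/L
Average = 904.5 mg/L


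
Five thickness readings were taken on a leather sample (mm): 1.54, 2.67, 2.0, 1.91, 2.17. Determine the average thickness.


2.06 mm

Sum = 1.54 + 2.67 + 2.0 + 1.91 + 2.17 = 10.29
Average = 10.29 / 5 = 2.06 mm


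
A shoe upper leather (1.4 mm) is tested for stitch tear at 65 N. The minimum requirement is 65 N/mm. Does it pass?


STS = 46.4 N/mm
Passes: No

STS = 65 / 1.4 = 46.4 N/mm
Minimum required: 65 N/mm
Passes: No
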